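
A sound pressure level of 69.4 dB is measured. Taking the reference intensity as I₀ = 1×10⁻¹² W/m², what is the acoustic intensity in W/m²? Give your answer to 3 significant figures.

I = I₀·10^(L/10) = 10⁻¹² × 10^(69.4/10) = 10^(-5.060).

8.71e-06 W/m²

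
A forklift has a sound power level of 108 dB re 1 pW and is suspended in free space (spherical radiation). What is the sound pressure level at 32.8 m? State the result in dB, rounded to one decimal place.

Free-field spherical radiation: L_p = L_w − 10·log₁₀(4π·r²), r = 32.8 m.
4π·r² = 1.352e+04 m², 10·log₁₀ of that is 41.310 dB.
L_p = 108 − 41.310 = 66.69 dB.

66.7 dB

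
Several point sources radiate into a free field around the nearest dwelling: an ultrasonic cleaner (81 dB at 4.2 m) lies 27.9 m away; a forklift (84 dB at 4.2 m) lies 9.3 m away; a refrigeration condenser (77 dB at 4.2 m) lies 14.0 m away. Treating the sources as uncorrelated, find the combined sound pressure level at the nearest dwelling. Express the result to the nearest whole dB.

Apply inverse-square spreading to bring every level to the receiver, then sum 10^(L/10).
ultrasonic cleaner: 81 − 20·log₁₀(27.9/4.2) = 81 − 16.45 = 64.55 dB.
forklift: 84 − 20·log₁₀(9.3/4.2) = 84 − 6.90 = 77.10 dB.
refrigeration condenser: 77 − 20·log₁₀(14.0/4.2) = 77 − 10.46 = 66.54 dB.
Σ 10^(L/10) = 5.859e+07 → L_total = 10·log₁₀(5.859e+07) = 77.68 dB.

78 dB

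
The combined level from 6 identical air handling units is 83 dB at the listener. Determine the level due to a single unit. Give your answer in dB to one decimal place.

75.2 dB

Dividing the total intensity by 6 lowers the level by 10·log₁₀ 6 = 7.782 dB: L₁ = 83 − 7.782.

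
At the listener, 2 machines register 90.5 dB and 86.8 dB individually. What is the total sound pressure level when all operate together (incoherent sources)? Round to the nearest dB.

92 dB

Incoherent sources combine by intensity addition: L_total = 10·log₁₀(Σ 10^(L_i/10)).
Σ 10^(L/10) = 10^(90.5/10) + 10^(86.8/10) = 1.601e+09.
L_total = 10·log₁₀(1.601e+09) = 92.04 dB.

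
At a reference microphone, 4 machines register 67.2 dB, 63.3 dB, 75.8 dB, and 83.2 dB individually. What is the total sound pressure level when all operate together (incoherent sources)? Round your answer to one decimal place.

For uncorrelated sources the intensities add, so convert each level to linear form, sum, and take 10·log₁₀ of the total.
Σ 10^(L/10) = 10^(67.2/10) + 10^(63.3/10) + 10^(75.8/10) + 10^(83.2/10) = 2.543e+08.
L_total = 10·log₁₀(2.543e+08) = 84.05 dB.

84.1 dB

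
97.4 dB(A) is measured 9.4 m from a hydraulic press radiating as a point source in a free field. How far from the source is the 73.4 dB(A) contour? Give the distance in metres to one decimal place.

149.0 m

The 24.0 dB drop corresponds to a distance ratio of 10^(24.0/20) for a point source.
r₂ = 9.4·10^((97.4−73.4)/20) = 9.4·10^(24.0/20) = 148.98 m.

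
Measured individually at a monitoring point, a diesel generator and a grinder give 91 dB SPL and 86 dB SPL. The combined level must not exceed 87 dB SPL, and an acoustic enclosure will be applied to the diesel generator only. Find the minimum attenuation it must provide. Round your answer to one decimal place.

The untreated sources together contribute 10^(86/10) = 3.981e+08, i.e. 86.00 dB SPL.
To meet 87 dB SPL overall, the treated diesel generator may contribute at most 10^(87/10) − 3.981e+08 = 1.031e+08, i.e. 80.13 dB SPL.
So the diesel generator must be reduced from 91 to 80.13 dB SPL: IL = 10.87 dB.

10.9 dB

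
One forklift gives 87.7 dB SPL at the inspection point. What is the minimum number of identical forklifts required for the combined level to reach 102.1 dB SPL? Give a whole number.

28

The shortfall is 102.1 − 87.7 = 14.4 dB, and N units add 10·log₁₀ N, so need 10·log₁₀ N ≥ 14.4.
N ≥ 10^(14.4/10) = 27.542, so N = 28.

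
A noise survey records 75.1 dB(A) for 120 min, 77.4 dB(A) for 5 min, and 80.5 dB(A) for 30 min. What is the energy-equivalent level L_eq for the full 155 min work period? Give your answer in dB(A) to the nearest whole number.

The energy average is taken in the linear domain: L_eq = 10·log₁₀[(Σ tᵢ·10^(Lᵢ/10))/T], T = 155 min.
Σ tᵢ·10^(Lᵢ/10) = 120·10^(75.1/10) + 5·10^(77.4/10) + 30·10^(80.5/10) = 7.524e+09.
L_eq = 10·log₁₀(7.524e+09/155) = 76.86 dB(A).

77 dB(A)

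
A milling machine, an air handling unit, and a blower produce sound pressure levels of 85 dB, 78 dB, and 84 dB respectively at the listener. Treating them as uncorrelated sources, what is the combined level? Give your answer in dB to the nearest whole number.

For uncorrelated sources the intensities add, so convert each level to linear form, sum, and take 10·log₁₀ of the total.
Σ 10^(L/10) = 10^(85/10) + 10^(78/10) + 10^(84/10) = 6.305e+08.
L_total = 10·log₁₀(6.305e+08) = 88.00 dB.

88 dB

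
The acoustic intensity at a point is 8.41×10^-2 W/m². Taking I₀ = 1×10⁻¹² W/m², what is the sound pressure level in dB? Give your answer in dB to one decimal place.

109.2 dB

Dividing by I₀ shifts the exponent by 12: I/I₀ = 8.41×10^10.
L = 10·(0.9248 + 10) = 109.25 dB.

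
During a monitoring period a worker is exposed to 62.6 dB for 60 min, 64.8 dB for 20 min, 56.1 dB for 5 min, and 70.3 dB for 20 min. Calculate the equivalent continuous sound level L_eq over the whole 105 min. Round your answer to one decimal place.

Weight each interval's intensity by its duration and average over T = 105 min:
Σ tᵢ·10^(Lᵢ/10) = 60·10^(62.6/10) + 20·10^(64.8/10) + 5·10^(56.1/10) + 20·10^(70.3/10) = 3.859e+08.
L_eq = 10·log₁₀(3.859e+08/105) = 65.65 dB.

65.7 dB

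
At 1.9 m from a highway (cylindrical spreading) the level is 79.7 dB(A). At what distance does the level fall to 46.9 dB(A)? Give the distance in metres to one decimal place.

Line-source spreading drops the level by 10·log₁₀(r₂/r₁); inverting, r₂/r₁ = 10^(ΔL/10).
r₂ = 1.9·10^((79.7−46.9)/10) = 1.9·10^(32.8/10) = 3620.38 m.

3620.4 m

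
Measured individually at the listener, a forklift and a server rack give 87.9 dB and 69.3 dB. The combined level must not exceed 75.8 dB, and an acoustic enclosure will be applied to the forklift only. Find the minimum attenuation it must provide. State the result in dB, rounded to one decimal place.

13.2 dB

The untreated sources together contribute 10^(69.3/10) = 8.511e+06, i.e. 69.30 dB.
To meet 75.8 dB overall, the treated forklift may contribute at most 10^(75.8/10) − 8.511e+06 = 2.951e+07, i.e. 74.70 dB.
So the forklift must be reduced from 87.9 to 74.70 dB: IL = 13.20 dB.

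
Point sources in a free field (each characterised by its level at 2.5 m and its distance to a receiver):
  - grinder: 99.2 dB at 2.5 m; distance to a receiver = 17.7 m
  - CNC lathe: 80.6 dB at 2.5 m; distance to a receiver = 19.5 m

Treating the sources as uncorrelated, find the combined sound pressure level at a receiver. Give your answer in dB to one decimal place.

82.2 dB

First find each source's level at the receiver (point-source: −20·log₁₀(r/r_ref)), then combine on an intensity basis.
grinder: 99.2 − 20·log₁₀(17.7/2.5) = 99.2 − 17.00 = 82.20 dB.
CNC lathe: 80.6 − 20·log₁₀(19.5/2.5) = 80.6 − 17.84 = 62.76 dB.
Σ 10^(L/10) = 1.678e+08 → L_total = 10·log₁₀(1.678e+08) = 82.25 dB.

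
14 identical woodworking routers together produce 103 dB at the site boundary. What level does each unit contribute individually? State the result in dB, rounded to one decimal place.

14 equal contributions raise the level by 10·log₁₀ 14 = 11.461 dB, so each unit alone gives 103 − 11.461.

91.5 dB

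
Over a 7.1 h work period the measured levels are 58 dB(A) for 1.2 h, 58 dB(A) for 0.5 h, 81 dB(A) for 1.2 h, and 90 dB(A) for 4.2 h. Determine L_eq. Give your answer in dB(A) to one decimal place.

87.9 dB(A)

L_eq = 10·log₁₀[(1/T)·Σ tᵢ·10^(Lᵢ/10)] with T = 7.1 h.
Σ tᵢ·10^(Lᵢ/10) = 1.2·10^(58/10) + 0.5·10^(58/10) + 1.2·10^(81/10) + 4.2·10^(90/10) = 4.352e+09.
L_eq = 10·log₁₀(4.352e+09/7.1) = 87.87 dB(A).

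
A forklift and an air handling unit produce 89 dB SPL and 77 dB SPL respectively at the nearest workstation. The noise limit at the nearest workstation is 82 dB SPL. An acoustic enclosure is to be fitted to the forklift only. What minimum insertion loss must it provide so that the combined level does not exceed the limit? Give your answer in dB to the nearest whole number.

9 dB

Everything except the forklift sums to 10^(77/10) = 5.012e+07 in linear terms, 77.00 dB SPL.
To meet 82 dB SPL overall, the treated forklift may contribute at most 10^(82/10) − 5.012e+07 = 1.084e+08, i.e. 80.35 dB SPL.
Required insertion loss = 89 − 80.35 = 8.65 dB.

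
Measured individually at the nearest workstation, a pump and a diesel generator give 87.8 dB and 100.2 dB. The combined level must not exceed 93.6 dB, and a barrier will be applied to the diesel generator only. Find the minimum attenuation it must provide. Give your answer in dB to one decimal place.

Everything except the diesel generator sums to 10^(87.8/10) = 6.026e+08 in linear terms, 87.80 dB.
To meet 93.6 dB overall, the treated diesel generator may contribute at most 10^(93.6/10) − 6.026e+08 = 1.688e+09, i.e. 92.27 dB.
Required insertion loss = 100.2 − 92.27 = 7.93 dB.

7.9 dB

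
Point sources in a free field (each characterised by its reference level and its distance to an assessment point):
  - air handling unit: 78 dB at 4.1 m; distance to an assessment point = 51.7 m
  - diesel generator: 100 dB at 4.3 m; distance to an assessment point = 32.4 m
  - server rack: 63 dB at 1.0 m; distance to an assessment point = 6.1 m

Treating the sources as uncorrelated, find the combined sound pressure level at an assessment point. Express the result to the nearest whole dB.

82 dB

Apply inverse-square spreading to bring every level to the receiver, then sum 10^(L/10).
air handling unit: 78 − 20·log₁₀(51.7/4.1) = 78 − 22.01 = 55.99 dB.
diesel generator: 100 − 20·log₁₀(32.4/4.3) = 100 − 17.54 = 82.46 dB.
server rack: 63 − 20·log₁₀(6.1/1.0) = 63 − 15.71 = 47.29 dB.
Σ 10^(L/10) = 1.766e+08 → L_total = 10·log₁₀(1.766e+08) = 82.47 dB.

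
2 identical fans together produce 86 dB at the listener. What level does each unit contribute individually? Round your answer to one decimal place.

83.0 dB

For N identical incoherent sources L_total = L₁ + 10·log₁₀ N, so L₁ = 86 − 10·log₁₀(2) = 86 − 3.010.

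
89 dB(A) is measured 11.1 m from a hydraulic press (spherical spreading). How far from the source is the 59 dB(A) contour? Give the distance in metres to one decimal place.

Point-source spreading drops the level by 20·log₁₀(r₂/r₁); inverting, r₂/r₁ = 10^(ΔL/20).
r₂ = 11.1·10^((89−59)/20) = 11.1·10^(30.0/20) = 351.01 m.

351.0 m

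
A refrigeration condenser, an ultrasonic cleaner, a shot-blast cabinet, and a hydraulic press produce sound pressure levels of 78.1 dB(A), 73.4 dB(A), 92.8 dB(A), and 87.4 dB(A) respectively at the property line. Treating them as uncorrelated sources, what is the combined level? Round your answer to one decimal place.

94.1 dB(A)

Incoherent sources combine by intensity addition: L_total = 10·log₁₀(Σ 10^(L_i/10)).
Σ 10^(L/10) = 10^(78.1/10) + 10^(73.4/10) + 10^(92.8/10) + 10^(87.4/10) = 2.541e+09.
L_total = 10·log₁₀(2.541e+09) = 94.05 dB(A).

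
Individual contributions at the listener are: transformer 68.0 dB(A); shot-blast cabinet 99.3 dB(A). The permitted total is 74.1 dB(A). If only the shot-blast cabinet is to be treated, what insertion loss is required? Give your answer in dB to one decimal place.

Everything except the shot-blast cabinet sums to 10^(68.0/10) = 6.310e+06 in linear terms, 68.00 dB(A).
The limit corresponds to 10^(74.1/10) = 2.570e+07; subtracting the fixed part leaves 1.939e+07 for the shot-blast cabinet, i.e. 72.88 dB(A).
Required insertion loss = 99.3 − 72.88 = 26.42 dB.

26.4 dB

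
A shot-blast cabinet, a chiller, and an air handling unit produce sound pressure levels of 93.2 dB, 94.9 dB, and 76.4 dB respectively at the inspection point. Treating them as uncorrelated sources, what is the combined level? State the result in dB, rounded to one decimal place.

97.2 dB

Incoherent sources combine by intensity addition: L_total = 10·log₁₀(Σ 10^(L_i/10)).
Σ 10^(L/10) = 10^(93.2/10) + 10^(94.9/10) + 10^(76.4/10) = 5.223e+09.
L_total = 10·log₁₀(5.223e+09) = 97.18 dB.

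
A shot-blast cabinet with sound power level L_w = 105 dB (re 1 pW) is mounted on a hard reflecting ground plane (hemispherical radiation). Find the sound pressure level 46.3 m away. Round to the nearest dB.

64 dB

Free-field hemispherical radiation: L_p = L_w − 10·log₁₀(2π·r²), r = 46.3 m.
2π·r² = 1.347e+04 m², 10·log₁₀ of that is 41.293 dB.
L_p = 105 − 41.293 = 63.71 dB.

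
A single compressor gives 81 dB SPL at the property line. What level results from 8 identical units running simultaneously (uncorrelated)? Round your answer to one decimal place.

With 8 equal, uncorrelated contributions the intensity is 8× that of one unit, giving a rise of 10·log₁₀ 8.
L_total = 81 + 10·log₁₀(8) = 81 + 9.031 = 90.03 dB SPL.

90.0 dB SPL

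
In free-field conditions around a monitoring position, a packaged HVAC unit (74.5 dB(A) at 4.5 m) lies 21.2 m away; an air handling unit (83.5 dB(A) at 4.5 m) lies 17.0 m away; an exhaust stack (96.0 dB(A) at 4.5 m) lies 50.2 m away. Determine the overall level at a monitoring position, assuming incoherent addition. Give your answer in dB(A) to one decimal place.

Apply inverse-square spreading to bring every level to the receiver, then sum 10^(L/10).
packaged HVAC unit: 74.5 − 20·log₁₀(21.2/4.5) = 74.5 − 13.46 = 61.04 dB(A).
air handling unit: 83.5 − 20·log₁₀(17.0/4.5) = 83.5 − 11.54 = 71.96 dB(A).
exhaust stack: 96.0 − 20·log₁₀(50.2/4.5) = 96.0 − 20.95 = 75.05 dB(A).
Σ 10^(L/10) = 4.895e+07 → L_total = 10·log₁₀(4.895e+07) = 76.90 dB(A).

76.9 dB(A)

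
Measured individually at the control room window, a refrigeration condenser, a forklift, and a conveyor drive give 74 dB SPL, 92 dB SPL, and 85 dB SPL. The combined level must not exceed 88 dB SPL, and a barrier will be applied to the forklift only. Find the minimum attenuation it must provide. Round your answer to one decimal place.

7.4 dB

The untreated sources together contribute 10^(74/10) + 10^(85/10) = 3.413e+08, i.e. 85.33 dB SPL.
The limit corresponds to 10^(88/10) = 6.310e+08; subtracting the fixed part leaves 2.896e+08 for the forklift, i.e. 84.62 dB SPL.
So the forklift must be reduced from 92 to 84.62 dB SPL: IL = 7.38 dB.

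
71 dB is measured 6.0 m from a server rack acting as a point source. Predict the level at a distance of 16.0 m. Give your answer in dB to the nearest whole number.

62 dB

Spherical spreading from a point source gives a 20·log₁₀(r₂/r₁) drop.
L₂ = 71 − 20·log₁₀(16.0/6.0) = 71 − 8.519 = 62.48 dB.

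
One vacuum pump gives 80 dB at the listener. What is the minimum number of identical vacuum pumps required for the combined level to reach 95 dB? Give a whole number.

32

N identical sources give L₁ + 10·log₁₀ N, so require 10·log₁₀ N ≥ 95 − 80 = 15.0 dB.
N ≥ 10^(15.0/10) = 31.623, so N = 32.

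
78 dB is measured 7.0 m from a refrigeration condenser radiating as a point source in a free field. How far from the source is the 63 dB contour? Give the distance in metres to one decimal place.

39.4 m

The 15.0 dB drop corresponds to a distance ratio of 10^(15.0/20) for a point source.
r₂ = 7.0·10^((78−63)/20) = 7.0·10^(15.0/20) = 39.36 m.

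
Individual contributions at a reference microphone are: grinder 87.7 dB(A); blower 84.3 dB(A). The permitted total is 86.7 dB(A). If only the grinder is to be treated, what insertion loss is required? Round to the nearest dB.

5 dB

Fixed contribution from the other source: Σ 10^(L/10) = 10^(84.3/10) = 2.692e+08 (84.30 dB(A)).
The limit corresponds to 10^(86.7/10) = 4.677e+08; subtracting the fixed part leaves 1.986e+08 for the grinder, i.e. 82.98 dB(A).
So the grinder must be reduced from 87.7 to 82.98 dB(A): IL = 4.72 dB.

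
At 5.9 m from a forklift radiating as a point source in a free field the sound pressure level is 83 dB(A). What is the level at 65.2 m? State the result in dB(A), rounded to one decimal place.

62.1 dB(A)

Point-source attenuation: ΔL = 20·log₁₀(r₂/r₁) = 20·log₁₀(65.2/5.9) = 20.868 dB.
L₂ = 83 − 20·log₁₀(65.2/5.9) = 83 − 20.868 = 62.13 dB(A).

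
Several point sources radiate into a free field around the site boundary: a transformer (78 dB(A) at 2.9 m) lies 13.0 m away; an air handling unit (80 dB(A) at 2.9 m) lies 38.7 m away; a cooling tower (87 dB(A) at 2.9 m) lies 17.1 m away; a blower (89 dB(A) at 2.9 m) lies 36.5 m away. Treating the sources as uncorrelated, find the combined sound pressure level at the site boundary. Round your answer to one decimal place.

73.6 dB(A)

Apply inverse-square spreading to bring every level to the receiver, then sum 10^(L/10).
transformer: 78 − 20·log₁₀(13.0/2.9) = 78 − 13.03 = 64.97 dB(A).
air handling unit: 80 − 20·log₁₀(38.7/2.9) = 80 − 22.51 = 57.49 dB(A).
cooling tower: 87 − 20·log₁₀(17.1/2.9) = 87 − 15.41 = 71.59 dB(A).
blower: 89 − 20·log₁₀(36.5/2.9) = 89 − 22.00 = 67.00 dB(A).
Σ 10^(L/10) = 2.313e+07 → L_total = 10·log₁₀(2.313e+07) = 73.64 dB(A).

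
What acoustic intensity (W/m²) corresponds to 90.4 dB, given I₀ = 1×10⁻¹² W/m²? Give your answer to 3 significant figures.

I/I₀ = 10^(90.4/10) = 1.096e+09, so I = 1.096e+09 × 10⁻¹² W/m².

0.00110 W/m²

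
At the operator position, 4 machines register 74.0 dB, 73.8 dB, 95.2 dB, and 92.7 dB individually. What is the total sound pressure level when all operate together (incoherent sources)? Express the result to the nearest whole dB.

For uncorrelated sources the intensities add, so convert each level to linear form, sum, and take 10·log₁₀ of the total.
Σ 10^(L/10) = 10^(74.0/10) + 10^(73.8/10) + 10^(95.2/10) + 10^(92.7/10) = 5.223e+09.
L_total = 10·log₁₀(5.223e+09) = 97.18 dB.

97 dB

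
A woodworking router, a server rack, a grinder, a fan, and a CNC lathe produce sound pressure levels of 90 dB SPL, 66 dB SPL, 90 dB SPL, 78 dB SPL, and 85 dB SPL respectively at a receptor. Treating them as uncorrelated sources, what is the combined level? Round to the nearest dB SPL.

Incoherent sources combine by intensity addition: L_total = 10·log₁₀(Σ 10^(L_i/10)).
Σ 10^(L/10) = 10^(90/10) + 10^(66/10) + 10^(90/10) + 10^(78/10) + 10^(85/10) = 2.383e+09.
L_total = 10·log₁₀(2.383e+09) = 93.77 dB SPL.

94 dB SPL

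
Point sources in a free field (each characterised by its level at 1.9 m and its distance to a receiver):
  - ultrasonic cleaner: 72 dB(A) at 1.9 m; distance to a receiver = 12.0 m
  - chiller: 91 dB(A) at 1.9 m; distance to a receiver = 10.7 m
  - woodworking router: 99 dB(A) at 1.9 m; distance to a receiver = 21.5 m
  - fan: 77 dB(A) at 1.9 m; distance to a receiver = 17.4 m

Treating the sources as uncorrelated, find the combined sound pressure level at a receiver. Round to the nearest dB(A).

80 dB(A)

First find each source's level at the receiver (point-source: −20·log₁₀(r/r_ref)), then combine on an intensity basis.
ultrasonic cleaner: 72 − 20·log₁₀(12.0/1.9) = 72 − 16.01 = 55.99 dB(A).
chiller: 91 − 20·log₁₀(10.7/1.9) = 91 − 15.01 = 75.99 dB(A).
woodworking router: 99 − 20·log₁₀(21.5/1.9) = 99 − 21.07 = 77.93 dB(A).
fan: 77 − 20·log₁₀(17.4/1.9) = 77 − 19.24 = 57.76 dB(A).
Σ 10^(L/10) = 1.027e+08 → L_total = 10·log₁₀(1.027e+08) = 80.12 dB(A).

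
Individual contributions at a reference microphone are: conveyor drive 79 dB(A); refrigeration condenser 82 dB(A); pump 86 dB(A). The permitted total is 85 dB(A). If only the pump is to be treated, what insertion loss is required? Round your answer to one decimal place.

7.1 dB

Everything except the pump sums to 10^(79/10) + 10^(82/10) = 2.379e+08 in linear terms, 83.76 dB(A).
To meet 85 dB(A) overall, the treated pump may contribute at most 10^(85/10) − 2.379e+08 = 7.831e+07, i.e. 78.94 dB(A).
So the pump must be reduced from 86 to 78.94 dB(A): IL = 7.06 dB.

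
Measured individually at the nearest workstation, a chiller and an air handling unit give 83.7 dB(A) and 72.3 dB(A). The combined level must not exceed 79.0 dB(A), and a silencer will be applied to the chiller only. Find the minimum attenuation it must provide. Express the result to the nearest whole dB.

Everything except the chiller sums to 10^(72.3/10) = 1.698e+07 in linear terms, 72.30 dB(A).
To meet 79.0 dB(A) overall, the treated chiller may contribute at most 10^(79.0/10) − 1.698e+07 = 6.245e+07, i.e. 77.96 dB(A).
Required insertion loss = 83.7 − 77.96 = 5.74 dB.

6 dB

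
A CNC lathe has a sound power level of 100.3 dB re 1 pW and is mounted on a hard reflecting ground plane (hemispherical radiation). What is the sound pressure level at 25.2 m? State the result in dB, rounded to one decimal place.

Free-field hemispherical radiation: L_p = L_w − 10·log₁₀(2π·r²), r = 25.2 m.
2π·r² = 3990 m², 10·log₁₀ of that is 36.010 dB.
L_p = 100.3 − 36.010 = 64.29 dB.

64.3 dB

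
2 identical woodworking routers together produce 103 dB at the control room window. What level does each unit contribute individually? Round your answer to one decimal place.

For N identical incoherent sources L_total = L₁ + 10·log₁₀ N, so L₁ = 103 − 10·log₁₀(2) = 103 − 3.010.

100.0 dB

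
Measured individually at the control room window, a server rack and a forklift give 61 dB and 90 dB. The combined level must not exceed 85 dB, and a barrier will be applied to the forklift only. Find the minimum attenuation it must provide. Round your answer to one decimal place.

5.0 dB

The untreated sources together contribute 10^(61/10) = 1.259e+06, i.e. 61.00 dB.
The limit corresponds to 10^(85/10) = 3.162e+08; subtracting the fixed part leaves 3.150e+08 for the forklift, i.e. 84.98 dB.
So the forklift must be reduced from 90 to 84.98 dB: IL = 5.02 dB.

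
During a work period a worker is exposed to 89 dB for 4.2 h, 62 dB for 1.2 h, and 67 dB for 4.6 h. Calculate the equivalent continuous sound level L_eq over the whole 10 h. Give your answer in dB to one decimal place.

L_eq = 10·log₁₀[(1/T)·Σ tᵢ·10^(Lᵢ/10)] with T = 10 h.
Σ tᵢ·10^(Lᵢ/10) = 4.2·10^(89/10) + 1.2·10^(62/10) + 4.6·10^(67/10) = 3.361e+09.
L_eq = 10·log₁₀(3.361e+09/10) = 85.26 dB.

85.3 dB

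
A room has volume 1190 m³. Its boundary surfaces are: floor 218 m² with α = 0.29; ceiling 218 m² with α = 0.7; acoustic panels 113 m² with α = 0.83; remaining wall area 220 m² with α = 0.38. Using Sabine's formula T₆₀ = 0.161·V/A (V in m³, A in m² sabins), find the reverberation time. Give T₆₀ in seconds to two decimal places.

0.49 s

A = Σ Sᵢαᵢ = 218·0.29 + 218·0.7 + 113·0.83 + 220·0.38 = 393.21 m².
T₆₀ = 0.161·V/A = 0.161·1190/393.21 = 0.487 s.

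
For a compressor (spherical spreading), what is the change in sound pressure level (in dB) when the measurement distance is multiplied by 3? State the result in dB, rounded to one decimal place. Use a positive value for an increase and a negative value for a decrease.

With spherical spreading the level changes by −20·log₁₀(r₂/r₁).
ΔL = −20·log₁₀(3) = -9.54 dB.

-9.5 dB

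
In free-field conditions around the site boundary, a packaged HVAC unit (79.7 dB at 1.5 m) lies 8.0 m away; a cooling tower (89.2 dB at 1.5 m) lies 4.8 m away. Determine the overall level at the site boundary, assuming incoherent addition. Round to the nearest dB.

Apply inverse-square spreading to bring every level to the receiver, then sum 10^(L/10).
packaged HVAC unit: 79.7 − 20·log₁₀(8.0/1.5) = 79.7 − 14.54 = 65.16 dB.
cooling tower: 89.2 − 20·log₁₀(4.8/1.5) = 89.2 − 10.10 = 79.10 dB.
Σ 10^(L/10) = 8.451e+07 → L_total = 10·log₁₀(8.451e+07) = 79.27 dB.

79 dB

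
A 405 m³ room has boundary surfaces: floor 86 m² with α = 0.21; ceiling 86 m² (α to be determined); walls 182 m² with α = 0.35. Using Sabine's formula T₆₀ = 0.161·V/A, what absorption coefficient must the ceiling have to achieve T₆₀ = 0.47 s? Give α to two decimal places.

From T₆₀ = 0.161·V/A, the target T₆₀ = 0.47 s needs A = 0.161·405/0.47 = 138.73 m².
Absorption from the other surfaces = 86·0.21 + 182·0.35 = 81.76 m², so the ceiling must supply 56.97 m² over 86 m².
α = 56.97/86 = 0.662.

0.66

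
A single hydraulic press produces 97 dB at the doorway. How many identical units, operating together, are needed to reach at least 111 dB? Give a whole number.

26

The shortfall is 111 − 97 = 14.0 dB, and N units add 10·log₁₀ N, so need 10·log₁₀ N ≥ 14.0.
N ≥ 10^(14.0/10) = 25.119, so N = 26.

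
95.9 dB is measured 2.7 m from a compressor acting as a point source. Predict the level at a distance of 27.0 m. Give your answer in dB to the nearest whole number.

Spherical spreading from a point source gives a 20·log₁₀(r₂/r₁) drop.
L₂ = 95.9 − 20·log₁₀(27.0/2.7) = 95.9 − 20.000 = 75.90 dB.

76 dB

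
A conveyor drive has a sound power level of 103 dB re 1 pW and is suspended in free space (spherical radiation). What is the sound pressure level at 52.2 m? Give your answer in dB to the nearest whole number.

Free-field spherical radiation: L_p = L_w − 10·log₁₀(4π·r²), r = 52.2 m.
4π·r² = 3.424e+04 m², 10·log₁₀ of that is 45.346 dB.
L_p = 103 − 45.346 = 57.65 dB.

58 dB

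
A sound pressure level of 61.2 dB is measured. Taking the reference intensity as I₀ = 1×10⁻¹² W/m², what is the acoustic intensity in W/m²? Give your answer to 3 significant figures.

L = 10·log₁₀(I/I₀) ⇒ I = I₀·10^(L/10) = 10⁻¹² × 10^6.12.

1.32e-06 W/m²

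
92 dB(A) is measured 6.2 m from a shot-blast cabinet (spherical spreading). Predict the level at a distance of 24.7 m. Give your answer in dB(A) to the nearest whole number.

For a point source, L₂ = L₁ − 20·log₁₀(r₂/r₁).
L₂ = 92 − 20·log₁₀(24.7/6.2) = 92 − 12.006 = 79.99 dB(A).

80 dB(A)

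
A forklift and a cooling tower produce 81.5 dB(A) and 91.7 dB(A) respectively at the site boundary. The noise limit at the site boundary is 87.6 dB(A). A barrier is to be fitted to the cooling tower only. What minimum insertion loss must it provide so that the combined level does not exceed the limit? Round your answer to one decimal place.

5.3 dB

Fixed contribution from the other source: Σ 10^(L/10) = 10^(81.5/10) = 1.413e+08 (81.50 dB(A)).
To meet 87.6 dB(A) overall, the treated cooling tower may contribute at most 10^(87.6/10) − 1.413e+08 = 4.342e+08, i.e. 86.38 dB(A).
So the cooling tower must be reduced from 91.7 to 86.38 dB(A): IL = 5.32 dB.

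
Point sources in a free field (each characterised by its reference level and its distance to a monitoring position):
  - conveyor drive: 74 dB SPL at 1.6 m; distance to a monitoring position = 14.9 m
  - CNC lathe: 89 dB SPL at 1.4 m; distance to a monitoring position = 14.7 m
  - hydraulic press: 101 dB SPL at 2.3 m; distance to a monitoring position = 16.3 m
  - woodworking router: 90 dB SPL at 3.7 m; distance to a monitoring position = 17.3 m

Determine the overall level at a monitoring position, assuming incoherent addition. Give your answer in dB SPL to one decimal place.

Apply inverse-square spreading to bring every level to the receiver, then sum 10^(L/10).
conveyor drive: 74 − 20·log₁₀(14.9/1.6) = 74 − 19.38 = 54.62 dB SPL.
CNC lathe: 89 − 20·log₁₀(14.7/1.4) = 89 − 20.42 = 68.58 dB SPL.
hydraulic press: 101 − 20·log₁₀(16.3/2.3) = 101 − 17.01 = 83.99 dB SPL.
woodworking router: 90 − 20·log₁₀(17.3/3.7) = 90 − 13.40 = 76.60 dB SPL.
Σ 10^(L/10) = 3.039e+08 → L_total = 10·log₁₀(3.039e+08) = 84.83 dB SPL.

84.8 dB SPL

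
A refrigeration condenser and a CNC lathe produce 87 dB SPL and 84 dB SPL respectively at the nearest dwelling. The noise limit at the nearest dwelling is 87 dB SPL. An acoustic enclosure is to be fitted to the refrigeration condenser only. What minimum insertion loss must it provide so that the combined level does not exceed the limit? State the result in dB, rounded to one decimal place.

Everything except the refrigeration condenser sums to 10^(84/10) = 2.512e+08 in linear terms, 84.00 dB SPL.
The limit corresponds to 10^(87/10) = 5.012e+08; subtracting the fixed part leaves 2.500e+08 for the refrigeration condenser, i.e. 83.98 dB SPL.
So the refrigeration condenser must be reduced from 87 to 83.98 dB SPL: IL = 3.02 dB.

3.0 dB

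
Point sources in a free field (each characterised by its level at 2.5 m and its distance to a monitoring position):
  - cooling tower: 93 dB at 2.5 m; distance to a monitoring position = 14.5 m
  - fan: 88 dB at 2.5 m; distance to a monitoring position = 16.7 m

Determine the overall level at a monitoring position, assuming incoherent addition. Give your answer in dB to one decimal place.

78.7 dB

Propagate each source to the receiver with L = L_ref − 20·log₁₀(r/r_ref), then add intensities.
cooling tower: 93 − 20·log₁₀(14.5/2.5) = 93 − 15.27 = 77.73 dB.
fan: 88 − 20·log₁₀(16.7/2.5) = 88 − 16.50 = 71.50 dB.
Σ 10^(L/10) = 7.345e+07 → L_total = 10·log₁₀(7.345e+07) = 78.66 dB.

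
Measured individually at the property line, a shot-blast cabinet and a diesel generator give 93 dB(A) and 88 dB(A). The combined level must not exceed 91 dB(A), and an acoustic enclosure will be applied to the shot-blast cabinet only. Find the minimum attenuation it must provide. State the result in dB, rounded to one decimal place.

Everything except the shot-blast cabinet sums to 10^(88/10) = 6.310e+08 in linear terms, 88.00 dB(A).
To meet 91 dB(A) overall, the treated shot-blast cabinet may contribute at most 10^(91/10) − 6.310e+08 = 6.280e+08, i.e. 87.98 dB(A).
Required insertion loss = 93 − 87.98 = 5.02 dB.

5.0 dB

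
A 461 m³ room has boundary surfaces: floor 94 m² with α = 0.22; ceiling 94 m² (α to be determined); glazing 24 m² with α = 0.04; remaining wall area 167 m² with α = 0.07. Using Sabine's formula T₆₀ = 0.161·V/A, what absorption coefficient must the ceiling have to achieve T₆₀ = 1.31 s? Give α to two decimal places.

0.25

From T₆₀ = 0.161·V/A, the target T₆₀ = 1.31 s needs A = 0.161·461/1.31 = 56.66 m².
Absorption from the other surfaces = 94·0.22 + 24·0.04 + 167·0.07 = 33.33 m², so the ceiling must supply 23.33 m² over 94 m².
α = 23.33/94 = 0.248.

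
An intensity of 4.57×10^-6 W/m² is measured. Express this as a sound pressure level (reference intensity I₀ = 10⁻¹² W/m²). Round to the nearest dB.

L = 10·log₁₀(I/I₀) = 10·log₁₀(4.57×10^-6/10⁻¹²) = 10·log₁₀(4.57×10^6).
L = 10·(0.6599 + 6) = 66.60 dB.

67 dB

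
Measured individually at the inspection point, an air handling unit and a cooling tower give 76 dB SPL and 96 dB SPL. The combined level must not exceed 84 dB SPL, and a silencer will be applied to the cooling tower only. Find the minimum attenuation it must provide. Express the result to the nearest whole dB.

13 dB

Everything except the cooling tower sums to 10^(76/10) = 3.981e+07 in linear terms, 76.00 dB SPL.
The limit corresponds to 10^(84/10) = 2.512e+08; subtracting the fixed part leaves 2.114e+08 for the cooling tower, i.e. 83.25 dB SPL.
Required insertion loss = 96 − 83.25 = 12.75 dB.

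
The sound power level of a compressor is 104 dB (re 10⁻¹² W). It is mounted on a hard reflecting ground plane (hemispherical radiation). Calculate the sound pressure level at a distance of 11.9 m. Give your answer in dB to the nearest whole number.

L_p = L_w − 10·log₁₀(2π·r²) with r = 11.9 m.
2π·r² = 889.8 m², 10·log₁₀ of that is 29.493 dB.
L_p = 104 − 29.493 = 74.51 dB.

75 dB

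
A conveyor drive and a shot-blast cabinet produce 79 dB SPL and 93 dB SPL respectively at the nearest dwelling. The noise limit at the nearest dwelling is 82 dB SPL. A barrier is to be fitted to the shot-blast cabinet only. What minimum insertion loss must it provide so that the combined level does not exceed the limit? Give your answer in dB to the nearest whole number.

14 dB

Everything except the shot-blast cabinet sums to 10^(79/10) = 7.943e+07 in linear terms, 79.00 dB SPL.
The limit corresponds to 10^(82/10) = 1.585e+08; subtracting the fixed part leaves 7.906e+07 for the shot-blast cabinet, i.e. 78.98 dB SPL.
So the shot-blast cabinet must be reduced from 93 to 78.98 dB SPL: IL = 14.02 dB.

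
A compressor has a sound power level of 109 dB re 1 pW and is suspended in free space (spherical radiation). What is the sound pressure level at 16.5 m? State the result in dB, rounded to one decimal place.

73.7 dB

L_p = L_w − 10·log₁₀(4π·r²) with r = 16.5 m.
4π·r² = 3421 m², 10·log₁₀ of that is 35.342 dB.
L_p = 109 − 35.342 = 73.66 dB.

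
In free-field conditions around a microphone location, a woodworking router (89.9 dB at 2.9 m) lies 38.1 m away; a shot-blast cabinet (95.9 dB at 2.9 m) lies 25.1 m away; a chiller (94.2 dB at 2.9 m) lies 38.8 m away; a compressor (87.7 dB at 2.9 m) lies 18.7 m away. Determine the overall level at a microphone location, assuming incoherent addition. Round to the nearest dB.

Propagate each source to the receiver with L = L_ref − 20·log₁₀(r/r_ref), then add intensities.
woodworking router: 89.9 − 20·log₁₀(38.1/2.9) = 89.9 − 22.37 = 67.53 dB.
shot-blast cabinet: 95.9 − 20·log₁₀(25.1/2.9) = 95.9 − 18.75 = 77.15 dB.
chiller: 94.2 − 20·log₁₀(38.8/2.9) = 94.2 − 22.53 = 71.67 dB.
compressor: 87.7 − 20·log₁₀(18.7/2.9) = 87.7 − 16.19 = 71.51 dB.
Σ 10^(L/10) = 8.645e+07 → L_total = 10·log₁₀(8.645e+07) = 79.37 dB.

79 dB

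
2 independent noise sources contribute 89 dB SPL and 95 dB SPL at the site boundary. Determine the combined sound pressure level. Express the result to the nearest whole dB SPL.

For uncorrelated sources the intensities add, so convert each level to linear form, sum, and take 10·log₁₀ of the total.
Σ 10^(L/10) = 10^(89/10) + 10^(95/10) = 3.957e+09.
L_total = 10·log₁₀(3.957e+09) = 95.97 dB SPL.

96 dB SPL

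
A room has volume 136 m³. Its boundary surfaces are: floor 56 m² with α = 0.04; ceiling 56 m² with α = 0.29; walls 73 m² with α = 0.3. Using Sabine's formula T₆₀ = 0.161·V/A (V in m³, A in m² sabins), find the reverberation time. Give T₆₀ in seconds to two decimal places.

Total absorption A = 56·0.04 + 56·0.29 + 73·0.3 = 40.38 m² sabins.
T₆₀ = 0.161 × 136 / 40.38 = 0.542 s.

0.54 s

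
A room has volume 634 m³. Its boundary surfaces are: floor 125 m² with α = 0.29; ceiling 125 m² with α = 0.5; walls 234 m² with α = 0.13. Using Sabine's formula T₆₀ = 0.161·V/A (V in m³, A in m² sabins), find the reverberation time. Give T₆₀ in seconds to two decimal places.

Total absorption A = 125·0.29 + 125·0.5 + 234·0.13 = 129.17 m² sabins.
T₆₀ = 0.161·V/A = 0.161·634/129.17 = 0.790 s.

0.79 s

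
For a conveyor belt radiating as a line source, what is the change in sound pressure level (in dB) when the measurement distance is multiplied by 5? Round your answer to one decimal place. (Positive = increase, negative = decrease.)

-7.0 dB

Line-source spreading: ΔL = −10·log₁₀(r₂/r₁).
ΔL = −10·log₁₀(5) = -6.99 dB.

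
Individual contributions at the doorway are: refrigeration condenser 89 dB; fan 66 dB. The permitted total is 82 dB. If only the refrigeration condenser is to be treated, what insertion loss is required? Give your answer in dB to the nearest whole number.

7 dB

The untreated sources together contribute 10^(66/10) = 3.981e+06, i.e. 66.00 dB.
To meet 82 dB overall, the treated refrigeration condenser may contribute at most 10^(82/10) − 3.981e+06 = 1.545e+08, i.e. 81.89 dB.
Required insertion loss = 89 − 81.89 = 7.11 dB.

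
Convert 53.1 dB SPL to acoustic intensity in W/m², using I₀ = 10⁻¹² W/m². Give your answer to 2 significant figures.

2.0e-07 W/m²

I = I₀·10^(L/10) = 10⁻¹² × 10^(53.1/10) = 10^(-6.690).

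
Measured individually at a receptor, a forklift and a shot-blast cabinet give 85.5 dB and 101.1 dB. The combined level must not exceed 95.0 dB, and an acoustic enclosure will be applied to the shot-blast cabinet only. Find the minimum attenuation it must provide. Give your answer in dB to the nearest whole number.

7 dB

Fixed contribution from the other source: Σ 10^(L/10) = 10^(85.5/10) = 3.548e+08 (85.50 dB).
The limit corresponds to 10^(95.0/10) = 3.162e+09; subtracting the fixed part leaves 2.807e+09 for the shot-blast cabinet, i.e. 94.48 dB.
Required insertion loss = 101.1 − 94.48 = 6.62 dB.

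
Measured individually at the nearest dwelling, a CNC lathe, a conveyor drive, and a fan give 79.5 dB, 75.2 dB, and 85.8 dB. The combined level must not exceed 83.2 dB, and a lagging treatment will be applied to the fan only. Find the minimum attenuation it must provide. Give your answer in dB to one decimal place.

Fixed contribution from the other sources: Σ 10^(L/10) = 10^(79.5/10) + 10^(75.2/10) = 1.222e+08 (80.87 dB).
The limit corresponds to 10^(83.2/10) = 2.089e+08; subtracting the fixed part leaves 8.669e+07 for the fan, i.e. 79.38 dB.
So the fan must be reduced from 85.8 to 79.38 dB: IL = 6.42 dB.

6.4 dB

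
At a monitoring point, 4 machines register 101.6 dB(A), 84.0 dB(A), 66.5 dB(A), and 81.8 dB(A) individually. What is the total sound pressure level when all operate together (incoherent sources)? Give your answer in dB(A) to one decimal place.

101.7 dB(A)

Incoherent sources combine by intensity addition: L_total = 10·log₁₀(Σ 10^(L_i/10)).
Σ 10^(L/10) = 10^(101.6/10) + 10^(84.0/10) + 10^(66.5/10) + 10^(81.8/10) = 1.486e+10.
L_total = 10·log₁₀(1.486e+10) = 101.72 dB(A).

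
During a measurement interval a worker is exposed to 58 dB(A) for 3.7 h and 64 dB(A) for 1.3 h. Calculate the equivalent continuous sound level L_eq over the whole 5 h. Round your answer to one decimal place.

60.5 dB(A)

Weight each interval's intensity by its duration and average over T = 5 h:
Σ tᵢ·10^(Lᵢ/10) = 3.7·10^(58/10) + 1.3·10^(64/10) = 5.600e+06.
L_eq = 10·log₁₀(5.600e+06/5) = 60.49 dB(A).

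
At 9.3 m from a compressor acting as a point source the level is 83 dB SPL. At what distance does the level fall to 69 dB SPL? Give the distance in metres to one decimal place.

46.6 m

Point-source spreading drops the level by 20·log₁₀(r₂/r₁); inverting, r₂/r₁ = 10^(ΔL/20).
r₂ = 9.3·10^((83−69)/20) = 9.3·10^(14.0/20) = 46.61 m.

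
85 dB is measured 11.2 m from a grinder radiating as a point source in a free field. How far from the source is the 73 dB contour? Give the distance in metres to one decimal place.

44.6 m

Point-source spreading drops the level by 20·log₁₀(r₂/r₁); inverting, r₂/r₁ = 10^(ΔL/20).
r₂ = 11.2·10^((85−73)/20) = 11.2·10^(12.0/20) = 44.59 m.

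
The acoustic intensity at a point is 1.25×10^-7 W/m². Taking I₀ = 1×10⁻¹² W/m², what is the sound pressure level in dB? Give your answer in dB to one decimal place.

L = 10·log₁₀(I/I₀) = 10·log₁₀(1.25×10^-7/10⁻¹²) = 10·log₁₀(1.25×10^5).
L = 10·(0.0969 + 5) = 50.97 dB.

51.0 dB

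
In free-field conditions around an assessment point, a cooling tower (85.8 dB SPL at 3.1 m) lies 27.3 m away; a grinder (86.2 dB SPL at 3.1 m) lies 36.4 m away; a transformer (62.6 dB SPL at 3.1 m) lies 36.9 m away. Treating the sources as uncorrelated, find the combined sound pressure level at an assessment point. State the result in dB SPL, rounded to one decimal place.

Propagate each source to the receiver with L = L_ref − 20·log₁₀(r/r_ref), then add intensities.
cooling tower: 85.8 − 20·log₁₀(27.3/3.1) = 85.8 − 18.90 = 66.90 dB SPL.
grinder: 86.2 − 20·log₁₀(36.4/3.1) = 86.2 − 21.39 = 64.81 dB SPL.
transformer: 62.6 − 20·log₁₀(36.9/3.1) = 62.6 − 21.51 = 41.09 dB SPL.
Σ 10^(L/10) = 7.939e+06 → L_total = 10·log₁₀(7.939e+06) = 69.00 dB SPL.

69.0 dB SPL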